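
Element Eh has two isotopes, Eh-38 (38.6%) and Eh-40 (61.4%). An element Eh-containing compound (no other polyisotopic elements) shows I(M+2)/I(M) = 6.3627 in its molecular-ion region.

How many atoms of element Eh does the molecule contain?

4

With n Eh atoms, P(M+2)/P(M) = C(n,1)·p^(n−1)q / p^n = n·q/p = n · 0.614/0.386.
n = 6.3627 × 0.386/0.614 = 4.00 ≈ 4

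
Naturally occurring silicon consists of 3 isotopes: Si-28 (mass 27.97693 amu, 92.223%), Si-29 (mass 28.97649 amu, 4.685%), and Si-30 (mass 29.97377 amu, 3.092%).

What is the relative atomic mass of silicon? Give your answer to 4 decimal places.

The abundance-weighted mean is 0.92223 × 27.97693 + 0.04685 × 28.97649 + 0.03092 × 29.97377
= 25.801164 + 1.357549 + 0.926789 = 28.085502 amu

28.0855 amu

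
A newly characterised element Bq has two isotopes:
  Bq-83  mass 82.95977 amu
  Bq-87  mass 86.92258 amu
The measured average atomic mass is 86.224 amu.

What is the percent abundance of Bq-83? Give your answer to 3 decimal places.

17.628%

With x = fraction of Bq-83 (so Bq-87 is 1 − x):
82.95977·x + 86.92258·(1 − x) = 86.224
(82.95977 − 86.92258)·x = 86.224 − 86.92258
x = -0.69858 / -3.96281 = 0.17628 → 17.628% Bq-83, 82.372% Bq-87.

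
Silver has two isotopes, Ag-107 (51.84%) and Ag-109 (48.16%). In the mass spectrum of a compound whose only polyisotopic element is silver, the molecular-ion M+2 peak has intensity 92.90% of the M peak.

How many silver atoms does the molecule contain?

1

The M+2/M ratio from n Ag atoms is n · q/p = n · 0.4816/0.5184.
n = 0.9290 × 0.5184/0.4816 = 1.00 ≈ 1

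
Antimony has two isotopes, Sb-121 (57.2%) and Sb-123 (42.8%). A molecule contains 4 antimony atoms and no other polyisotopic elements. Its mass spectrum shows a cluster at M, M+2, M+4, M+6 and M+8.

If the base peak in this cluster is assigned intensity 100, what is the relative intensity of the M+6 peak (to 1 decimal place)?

Term probabilities: M 0.1070, M+2 0.3204, M+4 0.3596, M+6 0.1794, M+8 0.0336. Base peak = M+4.
P(M+4) = C(4,2) × 0.572^2 × 0.428^2 = 6 × 0.327184 × 0.183184 = 0.359609 (base)
P(M+6) = C(4,3) × 0.572^1 × 0.428^3 = 4 × 0.5720 × 0.07840275 = 0.179385
Relative intensity = 0.179385 / 0.359609 × 100 = 49.9

49.9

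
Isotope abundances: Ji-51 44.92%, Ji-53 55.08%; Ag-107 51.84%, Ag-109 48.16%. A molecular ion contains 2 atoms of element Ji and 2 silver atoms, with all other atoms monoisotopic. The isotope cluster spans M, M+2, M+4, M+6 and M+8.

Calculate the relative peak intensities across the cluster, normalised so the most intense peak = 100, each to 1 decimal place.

14.4 : 62.3 : 100.0 : 70.9 : 18.7

Element Ji pattern (n=2): 0.20178064 : 0.49483872 : 0.30338064
Silver pattern (n=2): 0.26873856 : 0.49932288 : 0.23193856
Convolve the two distributions (both contribute in 2-u steps):
  M: 0.20178064×0.26873856 = 0.054226
  M+2: 0.20178064×0.49932288 + 0.49483872×0.26873856 = 0.233736
  M+4: 0.20178064×0.23193856 + 0.49483872×0.49932288 + 0.30338064×0.26873856 = 0.375415
  M+6: 0.49483872×0.23193856 + 0.30338064×0.49932288 = 0.266257
  M+8: 0.30338064×0.23193856 = 0.070366
Scale to base peak (0.375415) = 100: 14.4 : 62.3 : 100.0 : 70.9 : 18.7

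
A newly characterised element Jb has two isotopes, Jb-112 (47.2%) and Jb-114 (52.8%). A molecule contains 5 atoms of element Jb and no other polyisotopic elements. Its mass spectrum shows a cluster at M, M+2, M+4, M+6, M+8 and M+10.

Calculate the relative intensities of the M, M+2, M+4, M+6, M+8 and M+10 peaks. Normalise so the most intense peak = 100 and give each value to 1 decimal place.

7.1 : 40.0 : 89.4 : 100.0 : 55.9 : 12.5

The 5 Jb atoms are independent, so intensities follow the terms of (0.472 + 0.528)^5.
P(M) = 0.472^5 = 0.023427
P(M+2) = 5 × 0.472^4 × 0.528^1 = 0.131030
P(M+4) = 10 × 0.472^3 × 0.528^2 = 0.293153
P(M+6) = 10 × 0.472^2 × 0.528^3 = 0.327933
P(M+8) = 5 × 0.472^1 × 0.528^4 = 0.183420
P(M+10) = 0.528^5 = 0.041036
The M+6 peak is largest (0.327933); scaling to 100 gives 7.1 : 40.0 : 89.4 : 100.0 : 55.9 : 12.5.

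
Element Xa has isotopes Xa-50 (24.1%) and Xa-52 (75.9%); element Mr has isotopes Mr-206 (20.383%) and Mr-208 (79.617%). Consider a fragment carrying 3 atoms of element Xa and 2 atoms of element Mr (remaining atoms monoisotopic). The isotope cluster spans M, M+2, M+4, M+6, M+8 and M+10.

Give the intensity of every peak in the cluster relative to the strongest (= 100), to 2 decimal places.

Element Xa pattern (n=3): 0.01399752 : 0.13225044 : 0.41650656 : 0.43724548
Element Mr pattern (n=2): 0.04154667 : 0.32456666 : 0.63388667
Convolve the two distributions (both contribute in 2-u steps):
  M: 0.01399752×0.04154667 = 0.000582
  M+2: 0.01399752×0.32456666 + 0.13225044×0.04154667 = 0.010038
  M+4: 0.01399752×0.63388667 + 0.13225044×0.32456666 + 0.41650656×0.04154667 = 0.069101
  M+6: 0.13225044×0.63388667 + 0.41650656×0.32456666 + 0.43724548×0.04154667 = 0.237182
  M+8: 0.41650656×0.63388667 + 0.43724548×0.32456666 = 0.405933
  M+10: 0.43724548×0.63388667 = 0.277164
Scale to base peak (0.405933) = 100: 0.14 : 2.47 : 17.02 : 58.43 : 100.00 : 68.28

0.14 : 2.47 : 17.02 : 58.43 : 100.00 : 68.28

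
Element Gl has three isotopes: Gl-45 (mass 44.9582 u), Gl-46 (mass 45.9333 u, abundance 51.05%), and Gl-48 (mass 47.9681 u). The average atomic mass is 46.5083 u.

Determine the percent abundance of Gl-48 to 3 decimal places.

34.962%

Let x and y be the fractions of Gl-45 and Gl-48. Then x + y = 1 − 0.5105 = 0.4895 and 44.9582x + 47.9681y = 46.5083 − 0.5105×45.9333 = 23.05935035.
Substituting: 44.9582x + 47.9681(0.4895 − x) = 23.05935035
(44.9582 − 47.9681)x = -0.4210346  ⇒  x = 0.13988, y = 0.34962
Gl-45: 13.988%, Gl-48: 34.962%.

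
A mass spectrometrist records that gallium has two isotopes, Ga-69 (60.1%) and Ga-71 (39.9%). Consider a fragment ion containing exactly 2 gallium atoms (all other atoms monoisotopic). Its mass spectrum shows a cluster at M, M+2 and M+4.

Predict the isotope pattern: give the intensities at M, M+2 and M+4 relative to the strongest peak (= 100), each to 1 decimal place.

Each Ga atom is independently Ga-69 (p = 0.601) or Ga-71 (q = 0.399); the cluster is the binomial expansion (p + q)^2.
P(M) = 0.601^2 = 0.361201
P(M+2) = 2 × 0.601^1 × 0.399^1 = 0.479598
P(M+4) = 0.399^2 = 0.159201
The M+2 peak is largest (0.479598); scaling to 100 gives 75.3 : 100.0 : 33.2.

75.3 : 100.0 : 33.2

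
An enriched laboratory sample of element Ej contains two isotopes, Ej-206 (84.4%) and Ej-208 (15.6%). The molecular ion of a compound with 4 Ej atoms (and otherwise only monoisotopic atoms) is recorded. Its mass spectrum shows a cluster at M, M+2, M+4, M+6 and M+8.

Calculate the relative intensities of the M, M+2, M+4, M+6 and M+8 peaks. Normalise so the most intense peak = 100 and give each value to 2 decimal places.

100.00 : 73.93 : 20.50 : 2.53 : 0.12

Expanding (0.844 + 0.156)^4:
P(M) = 0.844^4 = 0.507423
P(M+2) = 4 × 0.844^3 × 0.156^1 = 0.375156
P(M+4) = 6 × 0.844^2 × 0.156^2 = 0.104012
P(M+6) = 4 × 0.844^1 × 0.156^3 = 0.012817
P(M+8) = 0.156^4 = 0.000592
The M peak is largest (0.507423); scaling to 100 gives 100.00 : 73.93 : 20.50 : 2.53 : 0.12.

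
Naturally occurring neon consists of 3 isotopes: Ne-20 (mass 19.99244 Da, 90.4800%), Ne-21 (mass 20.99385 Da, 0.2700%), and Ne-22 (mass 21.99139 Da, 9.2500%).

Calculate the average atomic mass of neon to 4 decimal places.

20.1800 Da

Ar = Σ fᵢ·mᵢ = 0.904800 × 19.99244 + 0.002700 × 20.99385 + 0.092500 × 21.99139
= 18.089160 + 0.056683 + 2.034204 = 20.180047 Da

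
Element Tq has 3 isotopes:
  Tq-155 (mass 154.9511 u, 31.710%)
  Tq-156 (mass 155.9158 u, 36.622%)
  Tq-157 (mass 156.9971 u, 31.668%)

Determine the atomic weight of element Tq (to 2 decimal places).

155.95 u

Ar = Σ fᵢ·mᵢ = 0.31710 × 154.9511 + 0.36622 × 155.9158 + 0.31668 × 156.9971
= 49.13499 + 57.09948 + 49.71784 = 155.95231 u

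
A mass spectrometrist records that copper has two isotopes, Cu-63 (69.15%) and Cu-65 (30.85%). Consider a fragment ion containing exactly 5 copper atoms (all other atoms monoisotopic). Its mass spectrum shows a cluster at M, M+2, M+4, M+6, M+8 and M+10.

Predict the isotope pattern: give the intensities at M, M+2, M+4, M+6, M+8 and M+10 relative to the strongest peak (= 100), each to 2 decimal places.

Each Cu atom is independently Cu-63 (p = 0.6915) or Cu-65 (q = 0.3085); the cluster is the binomial expansion (p + q)^5.
P(M) = 0.6915^5 = 0.158111
P(M+2) = 5 × 0.6915^4 × 0.3085^1 = 0.352691
P(M+4) = 10 × 0.6915^3 × 0.3085^2 = 0.314693
P(M+6) = 10 × 0.6915^2 × 0.3085^3 = 0.140394
P(M+8) = 5 × 0.6915^1 × 0.3085^4 = 0.031317
P(M+10) = 0.3085^5 = 0.002794
The M+2 peak is largest (0.352691); scaling to 100 gives 44.83 : 100.00 : 89.23 : 39.81 : 8.88 : 0.79.

44.83 : 100.00 : 89.23 : 39.81 : 8.88 : 0.79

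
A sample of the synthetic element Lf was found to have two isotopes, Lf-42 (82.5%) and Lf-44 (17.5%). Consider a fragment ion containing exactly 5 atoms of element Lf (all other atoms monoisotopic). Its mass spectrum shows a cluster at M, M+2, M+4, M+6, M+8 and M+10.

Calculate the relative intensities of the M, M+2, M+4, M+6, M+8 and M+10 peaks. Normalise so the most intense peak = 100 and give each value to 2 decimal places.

94.29 : 100.00 : 42.42 : 9.00 : 0.95 : 0.04

Each Lf atom is independently Lf-42 (p = 0.825) or Lf-44 (q = 0.175); the cluster is the binomial expansion (p + q)^5.
P(M) = 0.825^5 = 0.382182
P(M+2) = 5 × 0.825^4 × 0.175^1 = 0.405344
P(M+4) = 10 × 0.825^3 × 0.175^2 = 0.171964
P(M+6) = 10 × 0.825^2 × 0.175^3 = 0.036477
P(M+8) = 5 × 0.825^1 × 0.175^4 = 0.003869
P(M+10) = 0.175^5 = 0.000164
The M+2 peak is largest (0.405344); scaling to 100 gives 94.29 : 100.00 : 42.42 : 9.00 : 0.95 : 0.04.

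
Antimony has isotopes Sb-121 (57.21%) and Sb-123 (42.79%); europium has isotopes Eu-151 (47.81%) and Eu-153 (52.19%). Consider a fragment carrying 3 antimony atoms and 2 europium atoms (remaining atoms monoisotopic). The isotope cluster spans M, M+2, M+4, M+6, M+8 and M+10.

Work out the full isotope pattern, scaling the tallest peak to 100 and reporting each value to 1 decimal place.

12.9 : 57.0 : 100.0 : 87.0 : 37.5 : 6.4

Antimony pattern (n=3): 0.18724742 : 0.42015297 : 0.3142518 : 0.07834781
Europium pattern (n=2): 0.22857961 : 0.49904078 : 0.27237961
Convolve the two distributions (both contribute in 2-u steps):
  M: 0.18724742×0.22857961 = 0.042801
  M+2: 0.18724742×0.49904078 + 0.42015297×0.22857961 = 0.189483
  M+4: 0.18724742×0.27237961 + 0.42015297×0.49904078 + 0.3142518×0.22857961 = 0.332507
  M+6: 0.42015297×0.27237961 + 0.3142518×0.49904078 + 0.07834781×0.22857961 = 0.289174
  M+8: 0.3142518×0.27237961 + 0.07834781×0.49904078 = 0.124695
  M+10: 0.07834781×0.27237961 = 0.021340
Scale to base peak (0.332507) = 100: 12.9 : 57.0 : 100.0 : 87.0 : 37.5 : 6.4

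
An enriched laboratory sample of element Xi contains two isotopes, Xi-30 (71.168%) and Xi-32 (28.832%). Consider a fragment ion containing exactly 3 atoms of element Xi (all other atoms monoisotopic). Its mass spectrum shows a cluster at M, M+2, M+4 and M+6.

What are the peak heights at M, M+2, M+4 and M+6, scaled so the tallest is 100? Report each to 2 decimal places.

The 3 Xi atoms are independent, so intensities follow the terms of (0.71168 + 0.28832)^3.
P(M) = 0.71168^3 = 0.360458
P(M+2) = 3 × 0.71168^2 × 0.28832^1 = 0.438092
P(M+4) = 3 × 0.71168^1 × 0.28832^2 = 0.177483
P(M+6) = 0.28832^3 = 0.023968
The M+2 peak is largest (0.438092); scaling to 100 gives 82.28 : 100.00 : 40.51 : 5.47.

82.28 : 100.00 : 40.51 : 5.47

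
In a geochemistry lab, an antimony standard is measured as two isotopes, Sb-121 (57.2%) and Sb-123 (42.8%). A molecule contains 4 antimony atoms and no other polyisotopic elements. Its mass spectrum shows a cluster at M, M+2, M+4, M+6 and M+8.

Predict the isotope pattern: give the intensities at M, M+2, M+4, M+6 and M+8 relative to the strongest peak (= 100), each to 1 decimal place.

Each Sb atom is independently Sb-121 (p = 0.572) or Sb-123 (q = 0.428); the cluster is the binomial expansion (p + q)^4.
P(M) = 0.572^4 = 0.107049
P(M+2) = 4 × 0.572^3 × 0.428^1 = 0.320400
P(M+4) = 6 × 0.572^2 × 0.428^2 = 0.359609
P(M+6) = 4 × 0.572^1 × 0.428^3 = 0.179385
P(M+8) = 0.428^4 = 0.033556
The M+4 peak is largest (0.359609); scaling to 100 gives 29.8 : 89.1 : 100.0 : 49.9 : 9.3.

29.8 : 89.1 : 100.0 : 49.9 : 9.3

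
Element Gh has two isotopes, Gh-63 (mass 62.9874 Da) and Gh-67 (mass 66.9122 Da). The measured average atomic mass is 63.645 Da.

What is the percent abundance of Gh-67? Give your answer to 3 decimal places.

16.755%

Writing the weighted mean with unknown fraction x of Gh-63:
62.9874·x + 66.9122·(1 − x) = 63.645
(62.9874 − 66.9122)·x = 63.645 − 66.9122
x = -3.2672 / -3.9248 = 0.83245 → 83.245% Gh-63, 16.755% Gh-67.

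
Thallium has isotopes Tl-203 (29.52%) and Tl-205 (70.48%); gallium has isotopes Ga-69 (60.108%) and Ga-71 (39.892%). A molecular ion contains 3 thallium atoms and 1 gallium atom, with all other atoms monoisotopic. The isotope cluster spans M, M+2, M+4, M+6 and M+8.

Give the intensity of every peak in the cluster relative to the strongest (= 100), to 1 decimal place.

4.0 : 31.4 : 87.6 : 100.0 : 36.2

Thallium pattern (n=3): 0.02572463 : 0.18425524 : 0.43991564 : 0.35010449
Gallium pattern (n=1): 0.60108 : 0.39892
Convolve the two distributions (both contribute in 2-u steps):
  M: 0.02572463×0.60108 = 0.015463
  M+2: 0.02572463×0.39892 + 0.18425524×0.60108 = 0.121014
  M+4: 0.18425524×0.39892 + 0.43991564×0.60108 = 0.337928
  M+6: 0.43991564×0.39892 + 0.35010449×0.60108 = 0.385932
  M+8: 0.35010449×0.39892 = 0.139664
Scale to base peak (0.385932) = 100: 4.0 : 31.4 : 87.6 : 100.0 : 36.2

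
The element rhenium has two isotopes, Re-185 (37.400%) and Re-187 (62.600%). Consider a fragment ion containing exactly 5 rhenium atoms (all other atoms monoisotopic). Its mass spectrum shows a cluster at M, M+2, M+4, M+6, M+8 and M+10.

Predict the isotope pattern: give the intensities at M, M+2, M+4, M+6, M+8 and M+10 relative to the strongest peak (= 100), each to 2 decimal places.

Expanding (0.37400 + 0.62600)^5:
P(M) = 0.37400^5 = 0.007317
P(M+2) = 5 × 0.37400^4 × 0.62600^1 = 0.061239
P(M+4) = 10 × 0.37400^3 × 0.62600^2 = 0.205005
P(M+6) = 10 × 0.37400^2 × 0.62600^3 = 0.343136
P(M+8) = 5 × 0.37400^1 × 0.62600^4 = 0.287170
P(M+10) = 0.62600^5 = 0.096133
The M+6 peak is largest (0.343136); scaling to 100 gives 2.13 : 17.85 : 59.74 : 100.00 : 83.69 : 28.02.

2.13 : 17.85 : 59.74 : 100.00 : 83.69 : 28.02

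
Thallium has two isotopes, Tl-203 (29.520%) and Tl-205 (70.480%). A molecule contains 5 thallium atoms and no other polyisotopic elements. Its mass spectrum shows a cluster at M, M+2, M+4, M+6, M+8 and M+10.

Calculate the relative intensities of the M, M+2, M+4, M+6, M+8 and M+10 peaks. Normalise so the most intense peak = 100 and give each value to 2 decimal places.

0.62 : 7.35 : 35.09 : 83.77 : 100.00 : 47.75

Each Tl atom is independently Tl-203 (p = 0.29520) or Tl-205 (q = 0.70480); the cluster is the binomial expansion (p + q)^5.
P(M) = 0.29520^5 = 0.002242
P(M+2) = 5 × 0.29520^4 × 0.70480^1 = 0.026761
P(M+4) = 10 × 0.29520^3 × 0.70480^2 = 0.127785
P(M+6) = 10 × 0.29520^2 × 0.70480^3 = 0.305092
P(M+8) = 5 × 0.29520^1 × 0.70480^4 = 0.364208
P(M+10) = 0.70480^5 = 0.173912
The M+8 peak is largest (0.364208); scaling to 100 gives 0.62 : 7.35 : 35.09 : 83.77 : 100.00 : 47.75.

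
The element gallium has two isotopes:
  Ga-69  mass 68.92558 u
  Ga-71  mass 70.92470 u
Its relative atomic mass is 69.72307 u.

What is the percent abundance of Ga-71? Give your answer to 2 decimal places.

Writing the weighted mean with unknown fraction x of Ga-69:
68.92558·x + 70.92470·(1 − x) = 69.72307
(68.92558 − 70.92470)·x = 69.72307 − 70.92470
x = -1.20163 / -1.99912 = 0.60108 → 60.11% Ga-69, 39.89% Ga-71.

39.89%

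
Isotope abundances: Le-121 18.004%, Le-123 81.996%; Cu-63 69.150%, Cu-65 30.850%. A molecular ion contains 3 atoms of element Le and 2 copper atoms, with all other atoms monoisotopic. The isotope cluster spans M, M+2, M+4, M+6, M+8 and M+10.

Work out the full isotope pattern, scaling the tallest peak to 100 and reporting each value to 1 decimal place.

0.7 : 9.5 : 48.9 : 100.0 : 63.3 : 12.3

Element Le pattern (n=3): 0.00583589 : 0.07973554 : 0.36314126 : 0.55128732
Copper pattern (n=2): 0.47817225 : 0.4266555 : 0.09517225
Convolve the two distributions (both contribute in 2-u steps):
  M: 0.00583589×0.47817225 = 0.002791
  M+2: 0.00583589×0.4266555 + 0.07973554×0.47817225 = 0.040617
  M+4: 0.00583589×0.09517225 + 0.07973554×0.4266555 + 0.36314126×0.47817225 = 0.208219
  M+6: 0.07973554×0.09517225 + 0.36314126×0.4266555 + 0.55128732×0.47817225 = 0.426135
  M+8: 0.36314126×0.09517225 + 0.55128732×0.4266555 = 0.269771
  M+10: 0.55128732×0.09517225 = 0.052467
Scale to base peak (0.426135) = 100: 0.7 : 9.5 : 48.9 : 100.0 : 63.3 : 12.3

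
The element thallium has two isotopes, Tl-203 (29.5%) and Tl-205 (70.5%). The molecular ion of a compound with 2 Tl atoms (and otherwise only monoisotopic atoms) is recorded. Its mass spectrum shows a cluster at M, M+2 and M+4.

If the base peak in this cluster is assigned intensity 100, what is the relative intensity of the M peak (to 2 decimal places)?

Binomial terms of (0.295 + 0.705)^2: M 0.0870, M+2 0.4160, M+4 0.4970 → M+4 is the base peak.
P(M+4) = C(2,2) × 0.295^0 × 0.705^2 = 1 × 1.0000 × 0.497025 = 0.497025 (base)
P(M) = C(2,0) × 0.295^2 × 0.705^0 = 1 × 0.087025 × 1.0000 = 0.087025
Relative intensity = 0.087025 / 0.497025 × 100 = 17.51

17.51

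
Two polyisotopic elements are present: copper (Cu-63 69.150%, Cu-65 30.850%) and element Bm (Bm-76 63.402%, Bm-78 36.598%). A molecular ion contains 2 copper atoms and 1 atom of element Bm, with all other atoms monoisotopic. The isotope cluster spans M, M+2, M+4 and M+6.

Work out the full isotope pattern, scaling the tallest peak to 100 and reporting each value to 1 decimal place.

Copper pattern (n=2): 0.47817225 : 0.4266555 : 0.09517225
Element Bm pattern (n=1): 0.63402 : 0.36598
Convolve the two distributions (both contribute in 2-u steps):
  M: 0.47817225×0.63402 = 0.303171
  M+2: 0.47817225×0.36598 + 0.4266555×0.63402 = 0.445510
  M+4: 0.4266555×0.36598 + 0.09517225×0.63402 = 0.216488
  M+6: 0.09517225×0.36598 = 0.034831
Scale to base peak (0.445510) = 100: 68.1 : 100.0 : 48.6 : 7.8

68.1 : 100.0 : 48.6 : 7.8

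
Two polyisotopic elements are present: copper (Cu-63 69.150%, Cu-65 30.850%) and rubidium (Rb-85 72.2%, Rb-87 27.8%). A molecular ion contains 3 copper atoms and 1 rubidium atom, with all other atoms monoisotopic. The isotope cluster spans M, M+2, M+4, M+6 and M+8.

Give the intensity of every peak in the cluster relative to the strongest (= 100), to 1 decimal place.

Copper pattern (n=3): 0.33065611 : 0.44254842 : 0.19743483 : 0.02936064
Rubidium pattern (n=1): 0.7220 : 0.2780
Convolve the two distributions (both contribute in 2-u steps):
  M: 0.33065611×0.7220 = 0.238734
  M+2: 0.33065611×0.2780 + 0.44254842×0.7220 = 0.411442
  M+4: 0.44254842×0.2780 + 0.19743483×0.7220 = 0.265576
  M+6: 0.19743483×0.2780 + 0.02936064×0.7220 = 0.076085
  M+8: 0.02936064×0.2780 = 0.008162
Scale to base peak (0.411442) = 100: 58.0 : 100.0 : 64.5 : 18.5 : 2.0

58.0 : 100.0 : 64.5 : 18.5 : 2.0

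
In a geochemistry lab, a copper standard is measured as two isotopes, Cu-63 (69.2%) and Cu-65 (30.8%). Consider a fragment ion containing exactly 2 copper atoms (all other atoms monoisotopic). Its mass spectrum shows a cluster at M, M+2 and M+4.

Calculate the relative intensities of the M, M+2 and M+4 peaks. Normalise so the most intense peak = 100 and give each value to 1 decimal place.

Expanding (0.692 + 0.308)^2:
P(M) = 0.692^2 = 0.478864
P(M+2) = 2 × 0.692^1 × 0.308^1 = 0.426272
P(M+4) = 0.308^2 = 0.094864
The M peak is largest (0.478864); scaling to 100 gives 100.0 : 89.0 : 19.8.

100.0 : 89.0 : 19.8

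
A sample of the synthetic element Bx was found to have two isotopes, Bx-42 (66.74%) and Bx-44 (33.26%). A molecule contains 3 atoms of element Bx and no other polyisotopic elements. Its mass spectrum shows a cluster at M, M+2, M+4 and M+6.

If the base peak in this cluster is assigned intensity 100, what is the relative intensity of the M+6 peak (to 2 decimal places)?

8.28

(0.6674 + 0.3326)^3 gives M 0.2973, M+2 0.4444, M+4 0.2215, M+6 0.0368; the largest is M+2.
P(M+2) = C(3,1) × 0.6674^2 × 0.3326^1 = 3 × 0.44542276 × 0.3326 = 0.444443 (base)
P(M+6) = C(3,3) × 0.6674^0 × 0.3326^3 = 1 × 1.0000 × 0.03679313 = 0.036793
Relative intensity = 0.036793 / 0.444443 × 100 = 8.28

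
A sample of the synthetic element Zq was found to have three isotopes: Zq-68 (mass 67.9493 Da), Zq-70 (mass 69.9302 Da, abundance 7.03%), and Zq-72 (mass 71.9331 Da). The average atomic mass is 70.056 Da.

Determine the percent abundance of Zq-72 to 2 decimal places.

49.39%

Let x and y be the fractions of Zq-68 and Zq-72. Then x + y = 1 − 0.0703 = 0.9297 and 67.9493x + 71.9331y = 70.056 − 0.0703×69.9302 = 65.13990694.
Substituting: 67.9493x + 71.9331(0.9297 − x) = 65.13990694
(67.9493 − 71.9331)x = -1.73629613  ⇒  x = 0.43584, y = 0.49386
Zq-68: 43.58%, Zq-72: 49.39%.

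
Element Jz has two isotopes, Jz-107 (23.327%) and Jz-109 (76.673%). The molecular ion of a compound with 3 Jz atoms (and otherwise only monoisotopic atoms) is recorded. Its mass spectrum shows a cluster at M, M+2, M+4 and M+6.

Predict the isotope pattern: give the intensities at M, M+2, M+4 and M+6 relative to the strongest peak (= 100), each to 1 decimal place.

Each Jz atom is independently Jz-107 (p = 0.23327) or Jz-109 (q = 0.76673); the cluster is the binomial expansion (p + q)^3.
P(M) = 0.23327^3 = 0.012693
P(M+2) = 3 × 0.23327^2 × 0.76673^1 = 0.125165
P(M+4) = 3 × 0.23327^1 × 0.76673^2 = 0.411401
P(M+6) = 0.76673^3 = 0.450741
The M+6 peak is largest (0.450741); scaling to 100 gives 2.8 : 27.8 : 91.3 : 100.0.

2.8 : 27.8 : 91.3 : 100.0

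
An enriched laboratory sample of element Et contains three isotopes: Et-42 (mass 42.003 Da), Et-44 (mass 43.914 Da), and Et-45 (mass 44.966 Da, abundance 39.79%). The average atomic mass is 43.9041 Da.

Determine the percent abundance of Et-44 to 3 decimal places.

37.788%

The remaining 60.21% is split between Et-42 (fraction x) and Et-44 (fraction 0.6021 − x).
Substituting: 42.003x + 43.914(0.6021 − x) = 26.0121286
(42.003 − 43.914)x = -0.4284908  ⇒  x = 0.22422, y = 0.37788
Et-42: 22.422%, Et-44: 37.788%.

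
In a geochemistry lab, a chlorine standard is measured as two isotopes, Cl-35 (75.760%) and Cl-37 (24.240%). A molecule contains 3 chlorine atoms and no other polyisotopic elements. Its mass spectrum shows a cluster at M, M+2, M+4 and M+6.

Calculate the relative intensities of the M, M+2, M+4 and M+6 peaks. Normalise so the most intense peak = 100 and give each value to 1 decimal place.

Each Cl atom is independently Cl-35 (p = 0.75760) or Cl-37 (q = 0.24240); the cluster is the binomial expansion (p + q)^3.
P(M) = 0.75760^3 = 0.434830
P(M+2) = 3 × 0.75760^2 × 0.24240^1 = 0.417382
P(M+4) = 3 × 0.75760^1 × 0.24240^2 = 0.133545
P(M+6) = 0.24240^3 = 0.014243
The M peak is largest (0.434830); scaling to 100 gives 100.0 : 96.0 : 30.7 : 3.3.

100.0 : 96.0 : 30.7 : 3.3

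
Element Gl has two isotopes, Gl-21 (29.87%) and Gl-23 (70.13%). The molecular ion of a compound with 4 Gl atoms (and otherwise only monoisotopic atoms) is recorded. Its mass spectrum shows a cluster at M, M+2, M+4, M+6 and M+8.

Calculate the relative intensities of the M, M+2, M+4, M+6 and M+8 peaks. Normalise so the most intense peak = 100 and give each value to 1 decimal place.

1.9 : 18.1 : 63.9 : 100.0 : 58.7

The 4 Gl atoms are independent, so intensities follow the terms of (0.2987 + 0.7013)^4.
P(M) = 0.2987^4 = 0.007961
P(M+2) = 4 × 0.2987^3 × 0.7013^1 = 0.074760
P(M+4) = 6 × 0.2987^2 × 0.7013^2 = 0.263287
P(M+6) = 4 × 0.2987^1 × 0.7013^3 = 0.412104
P(M+8) = 0.7013^4 = 0.241889
The M+6 peak is largest (0.412104); scaling to 100 gives 1.9 : 18.1 : 63.9 : 100.0 : 58.7.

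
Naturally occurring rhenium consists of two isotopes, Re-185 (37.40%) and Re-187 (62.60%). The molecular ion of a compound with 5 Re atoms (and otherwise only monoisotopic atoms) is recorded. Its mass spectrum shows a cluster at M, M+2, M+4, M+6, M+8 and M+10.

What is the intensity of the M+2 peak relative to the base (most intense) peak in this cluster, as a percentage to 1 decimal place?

Term probabilities: M 0.0073, M+2 0.0612, M+4 0.2050, M+6 0.3431, M+8 0.2872, M+10 0.0961. Base peak = M+6.
P(M+6) = C(5,3) × 0.3740^2 × 0.6260^3 = 10 × 0.139876 × 0.24531438 = 0.343136 (base)
P(M+2) = C(5,1) × 0.3740^4 × 0.6260^1 = 5 × 0.0195653 × 0.6260 = 0.061239
Relative intensity = 0.061239 / 0.343136 × 100 = 17.8

17.8%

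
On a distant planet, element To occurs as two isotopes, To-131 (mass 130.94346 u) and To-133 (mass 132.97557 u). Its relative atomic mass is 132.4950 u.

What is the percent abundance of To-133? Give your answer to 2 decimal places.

With x = fraction of To-131 (so To-133 is 1 − x):
130.94346·x + 132.97557·(1 − x) = 132.4950
(130.94346 − 132.97557)·x = 132.4950 − 132.97557
x = -0.48057 / -2.03211 = 0.23649 → 23.65% To-131, 76.35% To-133.

76.35%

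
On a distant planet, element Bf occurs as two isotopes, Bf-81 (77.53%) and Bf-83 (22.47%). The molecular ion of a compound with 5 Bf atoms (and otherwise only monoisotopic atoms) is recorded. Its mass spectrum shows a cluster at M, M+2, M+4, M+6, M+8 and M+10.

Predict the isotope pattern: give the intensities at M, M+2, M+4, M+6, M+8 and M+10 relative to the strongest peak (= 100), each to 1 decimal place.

Expanding (0.7753 + 0.2247)^5:
P(M) = 0.7753^5 = 0.280123
P(M+2) = 5 × 0.7753^4 × 0.2247^1 = 0.405931
P(M+4) = 10 × 0.7753^3 × 0.2247^2 = 0.235297
P(M+6) = 10 × 0.7753^2 × 0.2247^3 = 0.068194
P(M+8) = 5 × 0.7753^1 × 0.2247^4 = 0.009882
P(M+10) = 0.2247^5 = 0.000573
The M+2 peak is largest (0.405931); scaling to 100 gives 69.0 : 100.0 : 58.0 : 16.8 : 2.4 : 0.1.

69.0 : 100.0 : 58.0 : 16.8 : 2.4 : 0.1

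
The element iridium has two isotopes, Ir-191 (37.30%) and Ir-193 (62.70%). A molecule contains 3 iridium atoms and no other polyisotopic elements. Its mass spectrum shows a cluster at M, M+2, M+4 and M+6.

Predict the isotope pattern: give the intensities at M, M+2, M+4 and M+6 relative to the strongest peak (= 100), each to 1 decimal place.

11.8 : 59.5 : 100.0 : 56.0

The 3 Ir atoms are independent, so intensities follow the terms of (0.3730 + 0.6270)^3.
P(M) = 0.3730^3 = 0.051895
P(M+2) = 3 × 0.3730^2 × 0.6270^1 = 0.261702
P(M+4) = 3 × 0.3730^1 × 0.6270^2 = 0.439911
P(M+6) = 0.6270^3 = 0.246492
The M+4 peak is largest (0.439911); scaling to 100 gives 11.8 : 59.5 : 100.0 : 56.0.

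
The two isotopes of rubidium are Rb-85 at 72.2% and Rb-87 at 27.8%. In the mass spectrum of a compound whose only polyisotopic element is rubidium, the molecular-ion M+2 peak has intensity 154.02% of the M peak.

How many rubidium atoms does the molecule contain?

4

For n independent Rb atoms, I(M+2)/I(M) = n · (abundance Rb-87) / (abundance Rb-85) = n · 0.278/0.722.
n = 1.5402 × 0.722/0.278 = 4.00 ≈ 4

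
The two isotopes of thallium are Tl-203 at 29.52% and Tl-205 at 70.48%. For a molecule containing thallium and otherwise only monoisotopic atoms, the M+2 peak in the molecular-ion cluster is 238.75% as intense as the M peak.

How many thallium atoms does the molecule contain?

1

The M+2/M ratio from n Tl atoms is n · q/p = n · 0.7048/0.2952.
n = 2.3875 × 0.2952/0.7048 = 1.00 ≈ 1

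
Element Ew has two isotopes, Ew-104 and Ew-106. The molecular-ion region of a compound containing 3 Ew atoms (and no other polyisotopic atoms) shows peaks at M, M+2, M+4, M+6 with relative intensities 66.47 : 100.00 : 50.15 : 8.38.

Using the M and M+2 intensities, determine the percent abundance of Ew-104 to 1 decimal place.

66.6%

Write p for the Ew-104 fraction. I(M+2)/I(M) = [C(3,1)·p^2·(1−p)] / p^3 = 3·(1−p)/p = 100.00/66.47 = 1.5044
(1−p)/p = 1.5044/3 = 0.5015  ⇒  p = 1/(1 + 0.5015) = 0.6660
Ew-104: 66.6%, Ew-106: 33.4%.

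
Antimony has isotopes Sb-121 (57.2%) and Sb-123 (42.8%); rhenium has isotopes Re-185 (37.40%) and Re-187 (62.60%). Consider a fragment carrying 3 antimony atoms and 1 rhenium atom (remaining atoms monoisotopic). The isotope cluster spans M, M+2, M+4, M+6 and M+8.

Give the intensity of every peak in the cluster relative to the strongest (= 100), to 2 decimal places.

18.39 : 72.07 : 100.00 : 59.41 : 12.90

Antimony pattern (n=3): 0.18714925 : 0.42010426 : 0.31434374 : 0.07840275
Rhenium pattern (n=1): 0.3740 : 0.6260
Convolve the two distributions (both contribute in 2-u steps):
  M: 0.18714925×0.3740 = 0.069994
  M+2: 0.18714925×0.6260 + 0.42010426×0.3740 = 0.274274
  M+4: 0.42010426×0.6260 + 0.31434374×0.3740 = 0.380550
  M+6: 0.31434374×0.6260 + 0.07840275×0.3740 = 0.226102
  M+8: 0.07840275×0.6260 = 0.049080
Scale to base peak (0.380550) = 100: 18.39 : 72.07 : 100.00 : 59.41 : 12.90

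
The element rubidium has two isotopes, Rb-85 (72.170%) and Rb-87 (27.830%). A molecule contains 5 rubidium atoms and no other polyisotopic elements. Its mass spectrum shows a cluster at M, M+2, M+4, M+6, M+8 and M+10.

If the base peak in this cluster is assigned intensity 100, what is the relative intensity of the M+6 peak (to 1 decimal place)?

(0.72170 + 0.27830)^5 gives M 0.1958, M+2 0.3775, M+4 0.2911, M+6 0.1123, M+8 0.0216, M+10 0.0017; the largest is M+2.
P(M+2) = C(5,1) × 0.72170^4 × 0.27830^1 = 5 × 0.27128565 × 0.2783 = 0.377494 (base)
P(M+6) = C(5,3) × 0.72170^2 × 0.27830^3 = 10 × 0.52085089 × 0.02155458 = 0.112267
Relative intensity = 0.112267 / 0.377494 × 100 = 29.7

29.7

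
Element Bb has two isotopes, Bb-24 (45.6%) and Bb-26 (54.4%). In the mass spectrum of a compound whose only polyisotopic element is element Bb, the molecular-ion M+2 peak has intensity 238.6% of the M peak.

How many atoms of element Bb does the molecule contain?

The M+2/M ratio from n Bb atoms is n · q/p = n · 0.544/0.456.
n = 2.386 × 0.456/0.544 = 2.00 ≈ 2

2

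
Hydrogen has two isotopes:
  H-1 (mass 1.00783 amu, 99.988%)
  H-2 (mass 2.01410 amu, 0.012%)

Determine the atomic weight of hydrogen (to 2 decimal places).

Average mass = Σ (abundance × isotope mass) = 0.99988 × 1.00783 + 0.00012 × 2.01410
= 1.007709 + 0.000242 = 1.007951 amu

1.01 amu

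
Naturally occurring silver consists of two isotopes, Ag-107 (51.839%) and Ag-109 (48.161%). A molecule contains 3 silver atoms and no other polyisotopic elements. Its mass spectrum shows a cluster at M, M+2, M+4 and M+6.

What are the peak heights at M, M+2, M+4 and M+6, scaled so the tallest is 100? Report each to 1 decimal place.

35.9 : 100.0 : 92.9 : 28.8

Expanding (0.51839 + 0.48161)^3:
P(M) = 0.51839^3 = 0.139306
P(M+2) = 3 × 0.51839^2 × 0.48161^1 = 0.388267
P(M+4) = 3 × 0.51839^1 × 0.48161^2 = 0.360719
P(M+6) = 0.48161^3 = 0.111709
The M+2 peak is largest (0.388267); scaling to 100 gives 35.9 : 100.0 : 92.9 : 28.8.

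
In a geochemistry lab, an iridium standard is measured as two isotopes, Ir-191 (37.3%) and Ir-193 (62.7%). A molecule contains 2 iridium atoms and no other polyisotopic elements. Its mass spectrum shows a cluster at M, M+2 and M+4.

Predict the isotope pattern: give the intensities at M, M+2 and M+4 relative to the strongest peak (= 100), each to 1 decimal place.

Expanding (0.373 + 0.627)^2:
P(M) = 0.373^2 = 0.139129
P(M+2) = 2 × 0.373^1 × 0.627^1 = 0.467742
P(M+4) = 0.627^2 = 0.393129
The M+2 peak is largest (0.467742); scaling to 100 gives 29.7 : 100.0 : 84.0.

29.7 : 100.0 : 84.0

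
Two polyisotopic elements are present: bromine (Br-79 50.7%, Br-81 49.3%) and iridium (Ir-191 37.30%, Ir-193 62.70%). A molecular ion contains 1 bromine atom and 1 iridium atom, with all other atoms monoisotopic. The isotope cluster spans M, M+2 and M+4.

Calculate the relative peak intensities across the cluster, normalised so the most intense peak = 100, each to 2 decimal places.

Bromine pattern (n=1): 0.5070 : 0.4930
Iridium pattern (n=1): 0.3730 : 0.6270
Convolve the two distributions (both contribute in 2-u steps):
  M: 0.5070×0.3730 = 0.189111
  M+2: 0.5070×0.6270 + 0.4930×0.3730 = 0.501778
  M+4: 0.4930×0.6270 = 0.309111
Scale to base peak (0.501778) = 100: 37.69 : 100.00 : 61.60

37.69 : 100.00 : 61.60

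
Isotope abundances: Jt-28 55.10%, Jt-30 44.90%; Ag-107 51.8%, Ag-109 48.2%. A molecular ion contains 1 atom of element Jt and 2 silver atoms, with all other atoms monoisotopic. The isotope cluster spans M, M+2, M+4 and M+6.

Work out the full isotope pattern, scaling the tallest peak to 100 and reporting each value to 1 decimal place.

Element Jt pattern (n=1): 0.5510 : 0.4490
Silver pattern (n=2): 0.268324 : 0.499352 : 0.232324
Convolve the two distributions (both contribute in 2-u steps):
  M: 0.5510×0.268324 = 0.147847
  M+2: 0.5510×0.499352 + 0.4490×0.268324 = 0.395620
  M+4: 0.5510×0.232324 + 0.4490×0.499352 = 0.352220
  M+6: 0.4490×0.232324 = 0.104313
Scale to base peak (0.395620) = 100: 37.4 : 100.0 : 89.0 : 26.4

37.4 : 100.0 : 89.0 : 26.4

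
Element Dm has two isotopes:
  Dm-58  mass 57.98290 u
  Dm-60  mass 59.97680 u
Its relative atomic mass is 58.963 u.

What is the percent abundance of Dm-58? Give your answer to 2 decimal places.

Writing the weighted mean with unknown fraction x of Dm-58:
57.98290·x + 59.97680·(1 − x) = 58.963
(57.98290 − 59.97680)·x = 58.963 − 59.97680
x = -1.01380 / -1.99390 = 0.50845 → 50.85% Dm-58, 49.15% Dm-60.

50.85%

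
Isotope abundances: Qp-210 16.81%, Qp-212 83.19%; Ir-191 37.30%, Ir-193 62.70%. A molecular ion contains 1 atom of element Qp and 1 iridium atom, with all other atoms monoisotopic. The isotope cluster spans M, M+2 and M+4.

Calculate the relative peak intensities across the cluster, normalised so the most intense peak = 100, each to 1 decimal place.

Element Qp pattern (n=1): 0.1681 : 0.8319
Iridium pattern (n=1): 0.3730 : 0.6270
Convolve the two distributions (both contribute in 2-u steps):
  M: 0.1681×0.3730 = 0.062701
  M+2: 0.1681×0.6270 + 0.8319×0.3730 = 0.415697
  M+4: 0.8319×0.6270 = 0.521601
Scale to base peak (0.521601) = 100: 12.0 : 79.7 : 100.0

12.0 : 79.7 : 100.0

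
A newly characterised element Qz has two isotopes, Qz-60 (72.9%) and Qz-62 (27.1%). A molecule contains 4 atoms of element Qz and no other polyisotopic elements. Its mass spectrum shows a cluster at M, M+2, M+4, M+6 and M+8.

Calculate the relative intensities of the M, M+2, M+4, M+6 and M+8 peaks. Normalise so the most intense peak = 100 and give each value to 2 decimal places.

Each Qz atom is independently Qz-60 (p = 0.729) or Qz-62 (q = 0.271); the cluster is the binomial expansion (p + q)^4.
P(M) = 0.729^4 = 0.282430
P(M+2) = 4 × 0.729^3 × 0.271^1 = 0.419964
P(M+4) = 6 × 0.729^2 × 0.271^2 = 0.234177
P(M+6) = 4 × 0.729^1 × 0.271^3 = 0.058036
P(M+8) = 0.271^4 = 0.005394
The M+2 peak is largest (0.419964); scaling to 100 gives 67.25 : 100.00 : 55.76 : 13.82 : 1.28.

67.25 : 100.00 : 55.76 : 13.82 : 1.28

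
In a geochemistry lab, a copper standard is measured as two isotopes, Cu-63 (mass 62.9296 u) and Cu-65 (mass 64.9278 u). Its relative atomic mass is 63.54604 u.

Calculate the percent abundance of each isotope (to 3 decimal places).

Cu-63: 69.150%, Cu-65: 30.850%

With x = fraction of Cu-63 (so Cu-65 is 1 − x):
62.9296·x + 64.9278·(1 − x) = 63.54604
(62.9296 − 64.9278)·x = 63.54604 − 64.9278
x = -1.38176 / -1.9982 = 0.69150 → 69.150% Cu-63, 30.850% Cu-65.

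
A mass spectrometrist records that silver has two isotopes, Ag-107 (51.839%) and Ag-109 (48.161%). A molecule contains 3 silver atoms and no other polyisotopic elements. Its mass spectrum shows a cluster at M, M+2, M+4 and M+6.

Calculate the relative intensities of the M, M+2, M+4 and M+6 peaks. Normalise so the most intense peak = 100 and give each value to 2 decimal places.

35.88 : 100.00 : 92.90 : 28.77

Expanding (0.51839 + 0.48161)^3:
P(M) = 0.51839^3 = 0.139306
P(M+2) = 3 × 0.51839^2 × 0.48161^1 = 0.388267
P(M+4) = 3 × 0.51839^1 × 0.48161^2 = 0.360719
P(M+6) = 0.48161^3 = 0.111709
The M+2 peak is largest (0.388267); scaling to 100 gives 35.88 : 100.00 : 92.90 : 28.77.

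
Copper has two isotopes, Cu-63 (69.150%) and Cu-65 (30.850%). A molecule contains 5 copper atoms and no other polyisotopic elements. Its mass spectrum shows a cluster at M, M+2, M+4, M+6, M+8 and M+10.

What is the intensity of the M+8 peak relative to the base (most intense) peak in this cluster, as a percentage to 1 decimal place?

8.9%

Binomial terms of (0.69150 + 0.30850)^5: M 0.1581, M+2 0.3527, M+4 0.3147, M+6 0.1404, M+8 0.0313, M+10 0.0028 → M+2 is the base peak.
P(M+2) = C(5,1) × 0.69150^4 × 0.30850^1 = 5 × 0.2286487 × 0.3085 = 0.352691 (base)
P(M+8) = C(5,4) × 0.69150^1 × 0.30850^4 = 5 × 0.6915 × 0.00905776 = 0.031317
Relative intensity = 0.031317 / 0.352691 × 100 = 8.9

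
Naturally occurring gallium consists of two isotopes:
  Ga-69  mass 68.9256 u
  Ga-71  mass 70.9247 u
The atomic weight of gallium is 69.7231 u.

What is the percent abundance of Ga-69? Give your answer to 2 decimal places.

60.11%

Let x be the fractional abundance of Ga-69; then Ga-71 has abundance 1 − x.
68.9256·x + 70.9247·(1 − x) = 69.7231
(68.9256 − 70.9247)·x = 69.7231 − 70.9247
x = -1.2016 / -1.9991 = 0.60107 → 60.11% Ga-69, 39.89% Ga-71.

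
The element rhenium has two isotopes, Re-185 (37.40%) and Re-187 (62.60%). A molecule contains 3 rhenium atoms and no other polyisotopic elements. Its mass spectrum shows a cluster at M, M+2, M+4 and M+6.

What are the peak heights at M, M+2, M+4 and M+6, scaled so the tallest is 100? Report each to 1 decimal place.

11.9 : 59.7 : 100.0 : 55.8

Each Re atom is independently Re-185 (p = 0.3740) or Re-187 (q = 0.6260); the cluster is the binomial expansion (p + q)^3.
P(M) = 0.3740^3 = 0.052314
P(M+2) = 3 × 0.3740^2 × 0.6260^1 = 0.262687
P(M+4) = 3 × 0.3740^1 × 0.6260^2 = 0.439685
P(M+6) = 0.6260^3 = 0.245314
The M+4 peak is largest (0.439685); scaling to 100 gives 11.9 : 59.7 : 100.0 : 55.8.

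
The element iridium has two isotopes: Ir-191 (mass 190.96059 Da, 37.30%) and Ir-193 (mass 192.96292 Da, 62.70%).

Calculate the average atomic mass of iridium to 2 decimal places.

Weight each isotope mass by its fractional abundance: 0.3730 × 190.96059 + 0.6270 × 192.96292
= 71.228300 + 120.987751 = 192.216051 Da

192.22 Da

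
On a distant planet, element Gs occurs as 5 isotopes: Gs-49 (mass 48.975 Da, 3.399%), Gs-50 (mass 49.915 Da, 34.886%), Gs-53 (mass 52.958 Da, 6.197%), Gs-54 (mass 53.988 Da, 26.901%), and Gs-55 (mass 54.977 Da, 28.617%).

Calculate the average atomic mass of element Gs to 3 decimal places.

Average mass = Σ (abundance × isotope mass) = 0.03399 × 48.975 + 0.34886 × 49.915 + 0.06197 × 52.958 + 0.26901 × 53.988 + 0.28617 × 54.977
= 1.6647 + 17.4133 + 3.2818 + 14.5233 + 15.7328 = 52.6159 Da

52.616 Da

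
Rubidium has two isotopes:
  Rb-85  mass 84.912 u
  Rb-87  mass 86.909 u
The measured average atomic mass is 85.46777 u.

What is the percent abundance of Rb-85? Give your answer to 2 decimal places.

Writing the weighted mean with unknown fraction x of Rb-85:
84.912·x + 86.909·(1 − x) = 85.46777
(84.912 − 86.909)·x = 85.46777 − 86.909
x = -1.44123 / -1.997 = 0.72170 → 72.17% Rb-85, 27.83% Rb-87.

72.17%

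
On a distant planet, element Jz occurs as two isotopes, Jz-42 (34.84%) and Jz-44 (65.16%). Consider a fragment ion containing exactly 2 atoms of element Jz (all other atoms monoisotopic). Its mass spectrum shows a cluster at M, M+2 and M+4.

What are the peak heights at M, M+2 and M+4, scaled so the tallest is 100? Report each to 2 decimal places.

26.73 : 100.00 : 93.51

Each Jz atom is independently Jz-42 (p = 0.3484) or Jz-44 (q = 0.6516); the cluster is the binomial expansion (p + q)^2.
P(M) = 0.3484^2 = 0.121383
P(M+2) = 2 × 0.3484^1 × 0.6516^1 = 0.454035
P(M+4) = 0.6516^2 = 0.424583
The M+2 peak is largest (0.454035); scaling to 100 gives 26.73 : 100.00 : 93.51.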